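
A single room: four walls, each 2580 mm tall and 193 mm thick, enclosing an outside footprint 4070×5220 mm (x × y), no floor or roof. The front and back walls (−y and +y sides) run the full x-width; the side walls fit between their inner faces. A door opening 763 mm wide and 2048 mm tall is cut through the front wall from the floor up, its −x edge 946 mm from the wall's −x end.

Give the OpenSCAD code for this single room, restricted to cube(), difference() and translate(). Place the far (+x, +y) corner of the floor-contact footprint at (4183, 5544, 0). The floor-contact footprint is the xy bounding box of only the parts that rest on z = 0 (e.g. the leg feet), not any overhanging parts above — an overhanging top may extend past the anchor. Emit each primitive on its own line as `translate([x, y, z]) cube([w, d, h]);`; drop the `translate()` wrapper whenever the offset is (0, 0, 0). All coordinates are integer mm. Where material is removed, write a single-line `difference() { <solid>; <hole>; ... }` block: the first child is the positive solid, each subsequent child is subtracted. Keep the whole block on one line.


difference() { translate([113, 324, 0]) cube([4070, 193, 2580]); translate([1059, 324, 0]) cube([763, 193, 2048]); }
translate([113, 5351, 0]) cube([4070, 193, 2580]);
translate([113, 517, 0]) cube([193, 4834, 2580]);
translate([3990, 517, 0]) cube([193, 4834, 2580]);


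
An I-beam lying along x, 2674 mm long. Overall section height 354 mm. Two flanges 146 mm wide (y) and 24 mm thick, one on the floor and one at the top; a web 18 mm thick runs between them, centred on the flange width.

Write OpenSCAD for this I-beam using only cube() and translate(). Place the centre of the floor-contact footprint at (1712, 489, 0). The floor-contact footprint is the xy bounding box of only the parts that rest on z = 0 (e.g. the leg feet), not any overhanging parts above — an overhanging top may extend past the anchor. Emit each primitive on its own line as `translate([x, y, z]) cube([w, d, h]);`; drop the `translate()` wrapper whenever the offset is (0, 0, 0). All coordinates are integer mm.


translate([375, 416, 0]) cube([2674, 146, 24]);
translate([375, 480, 24]) cube([2674, 18, 306]);
translate([375, 416, 330]) cube([2674, 146, 24]);


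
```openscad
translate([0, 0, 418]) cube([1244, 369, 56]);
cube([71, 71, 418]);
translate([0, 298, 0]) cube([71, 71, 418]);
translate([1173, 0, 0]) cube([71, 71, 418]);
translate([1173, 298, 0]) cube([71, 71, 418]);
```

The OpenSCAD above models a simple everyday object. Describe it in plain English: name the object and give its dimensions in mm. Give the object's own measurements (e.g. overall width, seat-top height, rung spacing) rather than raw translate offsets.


A bench: a 1244×369 mm seat slab, 56 mm thick, top at z = 474 mm, on four 71×71 mm square legs flush with the seat corners and standing on z = 0.


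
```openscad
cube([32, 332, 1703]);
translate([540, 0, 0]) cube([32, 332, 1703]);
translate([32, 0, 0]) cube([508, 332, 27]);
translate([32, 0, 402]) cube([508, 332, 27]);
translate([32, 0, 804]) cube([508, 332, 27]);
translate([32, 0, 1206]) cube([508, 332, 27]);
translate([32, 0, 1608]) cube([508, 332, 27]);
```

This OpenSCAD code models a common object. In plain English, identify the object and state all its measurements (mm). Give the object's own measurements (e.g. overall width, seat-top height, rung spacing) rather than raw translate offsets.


An open bookshelf. Two side panels, each 32 mm thick, 332 mm deep and 1703 mm tall, stand 572 mm apart (outside-to-outside). Between them sit 5 shelves, each 27 mm thick and 332 mm deep, spanning the full gap between the sides. The bottom shelf rests on the floor (its underside at z = 0) and the clear gap between one shelf's top and the next shelf's underside is 375 mm.


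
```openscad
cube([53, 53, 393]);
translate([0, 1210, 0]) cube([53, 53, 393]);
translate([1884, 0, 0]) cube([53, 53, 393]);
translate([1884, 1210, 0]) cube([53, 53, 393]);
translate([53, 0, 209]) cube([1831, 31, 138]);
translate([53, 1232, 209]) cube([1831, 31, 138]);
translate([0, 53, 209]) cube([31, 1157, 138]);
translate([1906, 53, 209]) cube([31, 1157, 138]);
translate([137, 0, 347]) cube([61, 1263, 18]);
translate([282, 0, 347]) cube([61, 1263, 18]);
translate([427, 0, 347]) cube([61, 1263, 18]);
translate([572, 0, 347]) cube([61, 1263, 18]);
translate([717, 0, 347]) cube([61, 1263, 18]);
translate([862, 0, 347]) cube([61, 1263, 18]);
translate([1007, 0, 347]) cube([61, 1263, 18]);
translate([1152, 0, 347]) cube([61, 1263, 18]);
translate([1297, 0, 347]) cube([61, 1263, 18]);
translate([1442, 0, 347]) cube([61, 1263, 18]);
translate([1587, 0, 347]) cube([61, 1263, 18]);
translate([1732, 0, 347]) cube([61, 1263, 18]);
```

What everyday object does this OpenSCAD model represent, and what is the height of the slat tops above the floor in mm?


A bed frame. The slat-top height is 365 mm.

Four posts, four rails, and a row of slats — a bed frame. Slats sit on the rails at z = 209 + 138 = 347; with slat thickness 18, the top is 365 mm.


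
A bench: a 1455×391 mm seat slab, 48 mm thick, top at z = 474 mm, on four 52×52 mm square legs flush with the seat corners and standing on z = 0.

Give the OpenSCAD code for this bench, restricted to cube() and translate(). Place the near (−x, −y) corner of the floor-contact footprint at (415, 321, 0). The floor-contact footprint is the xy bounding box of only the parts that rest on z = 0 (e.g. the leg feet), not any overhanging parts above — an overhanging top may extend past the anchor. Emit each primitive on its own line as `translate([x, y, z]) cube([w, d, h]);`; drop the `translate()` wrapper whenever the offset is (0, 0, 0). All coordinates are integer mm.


// leg_h = 474 − 48 = 426
translate([415, 321, 426]) cube([1455, 391, 48]);
translate([415, 321, 0]) cube([52, 52, 426]);
translate([415, 660, 0]) cube([52, 52, 426]);
translate([1818, 321, 0]) cube([52, 52, 426]);
translate([1818, 660, 0]) cube([52, 52, 426]);


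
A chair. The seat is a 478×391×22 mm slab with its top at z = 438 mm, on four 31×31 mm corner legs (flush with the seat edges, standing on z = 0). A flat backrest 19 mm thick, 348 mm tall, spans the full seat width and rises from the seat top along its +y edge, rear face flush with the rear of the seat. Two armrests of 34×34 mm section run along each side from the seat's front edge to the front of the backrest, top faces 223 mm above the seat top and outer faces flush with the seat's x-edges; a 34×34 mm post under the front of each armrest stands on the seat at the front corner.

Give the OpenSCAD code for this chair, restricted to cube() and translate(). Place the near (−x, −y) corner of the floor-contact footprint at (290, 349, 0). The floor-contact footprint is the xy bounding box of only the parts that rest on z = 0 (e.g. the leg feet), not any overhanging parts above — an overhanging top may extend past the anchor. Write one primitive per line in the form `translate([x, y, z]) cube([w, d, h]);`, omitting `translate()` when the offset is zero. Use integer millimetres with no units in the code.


// leg_h = 438 - 22 = 416
// arm post h = 223 - 34 = 189
translate([290, 349, 416]) cube([478, 391, 22]);
translate([290, 349, 0]) cube([31, 31, 416]);
translate([737, 349, 0]) cube([31, 31, 416]);
translate([290, 709, 0]) cube([31, 31, 416]);
translate([737, 709, 0]) cube([31, 31, 416]);
translate([290, 721, 438]) cube([478, 19, 348]);
translate([290, 349, 627]) cube([34, 372, 34]);
translate([734, 349, 627]) cube([34, 372, 34]);
translate([290, 349, 438]) cube([34, 34, 189]);
translate([734, 349, 438]) cube([34, 34, 189]);


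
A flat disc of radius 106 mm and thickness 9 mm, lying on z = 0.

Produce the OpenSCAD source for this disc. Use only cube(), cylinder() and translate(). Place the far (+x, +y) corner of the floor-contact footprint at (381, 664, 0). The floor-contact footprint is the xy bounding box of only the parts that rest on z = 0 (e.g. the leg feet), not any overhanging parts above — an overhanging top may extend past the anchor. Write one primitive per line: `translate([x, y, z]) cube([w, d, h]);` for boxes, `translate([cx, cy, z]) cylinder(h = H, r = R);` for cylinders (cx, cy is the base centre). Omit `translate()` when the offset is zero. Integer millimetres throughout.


translate([275, 558, 0]) cylinder(h = 9, r = 106);


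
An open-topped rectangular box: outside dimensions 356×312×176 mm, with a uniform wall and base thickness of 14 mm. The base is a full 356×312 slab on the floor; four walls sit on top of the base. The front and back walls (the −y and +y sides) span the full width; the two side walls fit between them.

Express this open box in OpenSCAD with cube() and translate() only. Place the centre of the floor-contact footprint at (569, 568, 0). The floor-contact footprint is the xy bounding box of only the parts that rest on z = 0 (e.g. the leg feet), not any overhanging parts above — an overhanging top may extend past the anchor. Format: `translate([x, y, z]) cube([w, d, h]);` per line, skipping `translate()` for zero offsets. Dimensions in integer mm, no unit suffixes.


translate([391, 412, 0]) cube([356, 312, 14]);
translate([391, 412, 14]) cube([356, 14, 162]);
translate([391, 710, 14]) cube([356, 14, 162]);
translate([391, 426, 14]) cube([14, 284, 162]);
translate([733, 426, 14]) cube([14, 284, 162]);


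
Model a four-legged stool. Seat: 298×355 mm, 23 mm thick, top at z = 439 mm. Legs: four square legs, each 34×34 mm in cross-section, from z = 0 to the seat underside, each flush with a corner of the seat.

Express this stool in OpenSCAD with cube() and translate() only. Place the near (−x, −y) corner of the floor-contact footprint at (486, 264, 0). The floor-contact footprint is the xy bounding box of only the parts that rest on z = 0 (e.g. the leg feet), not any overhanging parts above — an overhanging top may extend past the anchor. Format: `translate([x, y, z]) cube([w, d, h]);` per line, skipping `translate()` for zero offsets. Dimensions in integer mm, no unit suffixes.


translate([486, 264, 416]) cube([298, 355, 23]);
translate([486, 264, 0]) cube([34, 34, 416]);
translate([750, 264, 0]) cube([34, 34, 416]);
translate([486, 585, 0]) cube([34, 34, 416]);
translate([750, 585, 0]) cube([34, 34, 416]);


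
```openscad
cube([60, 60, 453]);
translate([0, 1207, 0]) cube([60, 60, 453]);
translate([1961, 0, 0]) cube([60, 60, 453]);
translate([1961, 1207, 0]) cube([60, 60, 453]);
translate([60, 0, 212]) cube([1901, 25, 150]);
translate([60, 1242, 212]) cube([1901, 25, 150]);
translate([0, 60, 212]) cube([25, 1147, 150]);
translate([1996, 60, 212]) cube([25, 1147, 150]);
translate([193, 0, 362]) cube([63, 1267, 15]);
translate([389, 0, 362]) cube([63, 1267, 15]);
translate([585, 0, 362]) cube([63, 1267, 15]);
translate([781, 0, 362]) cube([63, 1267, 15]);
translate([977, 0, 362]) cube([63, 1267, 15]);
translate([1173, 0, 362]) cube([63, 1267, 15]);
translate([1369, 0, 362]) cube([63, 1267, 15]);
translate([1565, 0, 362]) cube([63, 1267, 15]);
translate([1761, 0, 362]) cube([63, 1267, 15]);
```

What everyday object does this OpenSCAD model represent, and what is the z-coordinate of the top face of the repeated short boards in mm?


A bed frame. The slat-top height is 377 mm.

Four posts, four rails, and a row of slats — a bed frame. Slats sit on the rails at z = 212 + 150 = 362; with slat thickness 15, the top is 377 mm.


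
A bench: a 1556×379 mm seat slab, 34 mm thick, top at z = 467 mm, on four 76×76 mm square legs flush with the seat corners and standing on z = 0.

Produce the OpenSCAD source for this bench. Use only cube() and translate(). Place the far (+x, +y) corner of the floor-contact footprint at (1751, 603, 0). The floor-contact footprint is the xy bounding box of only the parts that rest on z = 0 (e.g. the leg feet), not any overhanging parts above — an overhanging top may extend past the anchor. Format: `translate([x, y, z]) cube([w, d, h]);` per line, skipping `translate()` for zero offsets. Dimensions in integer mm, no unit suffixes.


// leg_h = 467 − 34 = 433
translate([195, 224, 433]) cube([1556, 379, 34]);
translate([195, 224, 0]) cube([76, 76, 433]);
translate([195, 527, 0]) cube([76, 76, 433]);
translate([1675, 224, 0]) cube([76, 76, 433]);
translate([1675, 527, 0]) cube([76, 76, 433]);


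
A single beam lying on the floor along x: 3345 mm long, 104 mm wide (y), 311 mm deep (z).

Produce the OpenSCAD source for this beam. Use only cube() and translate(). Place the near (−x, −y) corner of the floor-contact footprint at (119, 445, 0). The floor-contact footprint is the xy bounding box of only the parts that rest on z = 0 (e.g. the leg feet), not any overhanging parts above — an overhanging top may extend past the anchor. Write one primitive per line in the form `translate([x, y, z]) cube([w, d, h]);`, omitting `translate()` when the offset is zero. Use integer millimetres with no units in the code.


translate([119, 445, 0]) cube([3345, 104, 311]);


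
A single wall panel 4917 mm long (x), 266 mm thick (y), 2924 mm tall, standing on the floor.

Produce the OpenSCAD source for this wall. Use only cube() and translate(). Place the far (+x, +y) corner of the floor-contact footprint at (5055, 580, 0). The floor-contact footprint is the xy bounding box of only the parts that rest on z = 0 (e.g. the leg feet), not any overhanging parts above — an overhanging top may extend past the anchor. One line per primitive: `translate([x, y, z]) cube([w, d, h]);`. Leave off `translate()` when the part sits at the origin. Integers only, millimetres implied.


translate([138, 314, 0]) cube([4917, 266, 2924]);


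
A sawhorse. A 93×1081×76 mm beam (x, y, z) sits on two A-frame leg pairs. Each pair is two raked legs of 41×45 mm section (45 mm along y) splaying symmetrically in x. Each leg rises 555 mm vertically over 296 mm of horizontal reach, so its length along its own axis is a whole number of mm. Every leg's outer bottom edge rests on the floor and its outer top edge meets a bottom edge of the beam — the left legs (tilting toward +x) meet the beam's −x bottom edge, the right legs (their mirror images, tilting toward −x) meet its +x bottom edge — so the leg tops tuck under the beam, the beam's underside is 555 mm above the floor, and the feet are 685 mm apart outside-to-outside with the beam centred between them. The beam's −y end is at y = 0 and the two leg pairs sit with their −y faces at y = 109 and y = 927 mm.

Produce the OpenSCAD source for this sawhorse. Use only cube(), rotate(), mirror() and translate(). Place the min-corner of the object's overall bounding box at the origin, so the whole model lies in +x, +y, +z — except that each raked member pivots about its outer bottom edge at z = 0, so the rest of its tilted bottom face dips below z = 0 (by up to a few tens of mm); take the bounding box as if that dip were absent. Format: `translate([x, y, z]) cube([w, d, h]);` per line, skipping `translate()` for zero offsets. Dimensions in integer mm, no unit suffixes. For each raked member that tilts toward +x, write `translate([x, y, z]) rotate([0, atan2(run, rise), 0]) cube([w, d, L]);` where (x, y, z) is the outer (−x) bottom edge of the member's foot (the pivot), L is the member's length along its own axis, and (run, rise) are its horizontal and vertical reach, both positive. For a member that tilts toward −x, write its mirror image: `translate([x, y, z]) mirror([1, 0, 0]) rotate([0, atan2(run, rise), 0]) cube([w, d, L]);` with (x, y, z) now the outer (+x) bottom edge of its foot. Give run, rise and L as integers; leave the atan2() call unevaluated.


translate([296, 0, 555]) cube([93, 1081, 76]);
translate([0, 109, 0]) rotate([0, atan2(296, 555), 0]) cube([41, 45, 629]);
translate([685, 109, 0]) mirror([1, 0, 0]) rotate([0, atan2(296, 555), 0]) cube([41, 45, 629]);
translate([0, 927, 0]) rotate([0, atan2(296, 555), 0]) cube([41, 45, 629]);
translate([685, 927, 0]) mirror([1, 0, 0]) rotate([0, atan2(296, 555), 0]) cube([41, 45, 629]);


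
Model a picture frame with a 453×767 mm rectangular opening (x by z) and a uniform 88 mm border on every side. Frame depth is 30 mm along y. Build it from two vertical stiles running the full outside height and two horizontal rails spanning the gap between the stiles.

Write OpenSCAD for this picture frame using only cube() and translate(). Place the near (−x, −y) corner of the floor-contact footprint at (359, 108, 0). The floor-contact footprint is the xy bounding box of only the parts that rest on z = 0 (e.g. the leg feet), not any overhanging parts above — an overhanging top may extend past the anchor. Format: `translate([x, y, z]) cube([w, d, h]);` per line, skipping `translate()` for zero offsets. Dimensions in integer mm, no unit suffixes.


translate([359, 108, 0]) cube([88, 30, 943]);
translate([900, 108, 0]) cube([88, 30, 943]);
translate([447, 108, 0]) cube([453, 30, 88]);
translate([447, 108, 855]) cube([453, 30, 88]);


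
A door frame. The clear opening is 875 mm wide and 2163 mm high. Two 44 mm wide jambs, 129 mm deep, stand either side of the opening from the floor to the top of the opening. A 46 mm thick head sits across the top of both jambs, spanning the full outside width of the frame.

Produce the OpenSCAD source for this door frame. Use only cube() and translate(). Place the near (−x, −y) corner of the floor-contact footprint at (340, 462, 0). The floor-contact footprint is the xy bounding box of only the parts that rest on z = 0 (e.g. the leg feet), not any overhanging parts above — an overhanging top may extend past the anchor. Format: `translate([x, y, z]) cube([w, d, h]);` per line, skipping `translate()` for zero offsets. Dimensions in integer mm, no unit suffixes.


translate([340, 462, 0]) cube([44, 129, 2163]);
translate([1259, 462, 0]) cube([44, 129, 2163]);
translate([340, 462, 2163]) cube([963, 129, 46]);


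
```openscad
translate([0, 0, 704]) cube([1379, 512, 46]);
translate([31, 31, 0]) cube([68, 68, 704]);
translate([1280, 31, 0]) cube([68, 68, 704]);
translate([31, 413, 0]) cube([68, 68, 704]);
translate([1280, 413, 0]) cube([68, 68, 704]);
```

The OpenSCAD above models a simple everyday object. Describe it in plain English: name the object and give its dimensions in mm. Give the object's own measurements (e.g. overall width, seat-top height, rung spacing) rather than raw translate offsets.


A table: top 1379 mm (x) × 512 mm (y), 46 mm thick, upper face at z = 750 mm, on four 68×68 mm square legs, each inset 31 mm from the nearest pair of top edges from z = 0 to the bottom of the top.


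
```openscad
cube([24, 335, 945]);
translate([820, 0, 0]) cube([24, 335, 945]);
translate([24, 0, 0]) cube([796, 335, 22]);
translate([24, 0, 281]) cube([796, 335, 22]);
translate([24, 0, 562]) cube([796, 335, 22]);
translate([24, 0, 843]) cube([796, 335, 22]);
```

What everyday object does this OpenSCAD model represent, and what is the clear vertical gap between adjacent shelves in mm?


A bookshelf. The clear shelf gap is 259 mm.

Two tall side panels with 4 horizontal boards between them — a bookshelf. The first two shelf undersides are at z = 0 and z = 281; with shelf thickness 22, the clear gap is 281 − 0 − 22 = 259 mm.


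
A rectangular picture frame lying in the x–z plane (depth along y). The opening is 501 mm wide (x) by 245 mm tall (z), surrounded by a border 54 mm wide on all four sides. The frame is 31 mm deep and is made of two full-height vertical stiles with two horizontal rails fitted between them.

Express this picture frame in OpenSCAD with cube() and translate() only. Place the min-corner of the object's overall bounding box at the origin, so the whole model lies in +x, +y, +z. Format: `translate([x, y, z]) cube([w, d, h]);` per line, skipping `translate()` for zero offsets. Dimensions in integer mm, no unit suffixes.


cube([54, 31, 353]);
translate([555, 0, 0]) cube([54, 31, 353]);
translate([54, 0, 0]) cube([501, 31, 54]);
translate([54, 0, 299]) cube([501, 31, 54]);


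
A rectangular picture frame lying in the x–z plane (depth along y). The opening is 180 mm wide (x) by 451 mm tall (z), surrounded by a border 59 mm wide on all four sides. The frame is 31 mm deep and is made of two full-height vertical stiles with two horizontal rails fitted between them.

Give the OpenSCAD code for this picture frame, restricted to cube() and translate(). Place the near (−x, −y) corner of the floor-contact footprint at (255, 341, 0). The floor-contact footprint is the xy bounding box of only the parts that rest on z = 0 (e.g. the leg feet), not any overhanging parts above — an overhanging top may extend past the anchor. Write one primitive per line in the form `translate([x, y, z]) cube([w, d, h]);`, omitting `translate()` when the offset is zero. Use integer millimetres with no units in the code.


translate([255, 341, 0]) cube([59, 31, 569]);
translate([494, 341, 0]) cube([59, 31, 569]);
translate([314, 341, 0]) cube([180, 31, 59]);
translate([314, 341, 510]) cube([180, 31, 59]);


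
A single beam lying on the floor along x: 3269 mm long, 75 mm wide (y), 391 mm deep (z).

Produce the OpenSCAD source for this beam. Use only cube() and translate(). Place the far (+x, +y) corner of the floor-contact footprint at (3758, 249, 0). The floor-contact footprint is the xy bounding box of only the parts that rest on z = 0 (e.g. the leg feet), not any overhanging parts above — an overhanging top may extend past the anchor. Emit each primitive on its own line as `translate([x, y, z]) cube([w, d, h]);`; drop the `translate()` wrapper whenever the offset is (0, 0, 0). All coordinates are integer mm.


translate([489, 174, 0]) cube([3269, 75, 391]);


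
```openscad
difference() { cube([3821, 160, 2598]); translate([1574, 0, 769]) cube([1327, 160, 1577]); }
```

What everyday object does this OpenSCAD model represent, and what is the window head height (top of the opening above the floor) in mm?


A wall with a window opening. The window head height is 2346 mm.

A wall with a rectangular opening subtracted — a window. Sill at z = 769, opening 1577 mm tall, so the head is at 769 + 1577 = 2346 mm.


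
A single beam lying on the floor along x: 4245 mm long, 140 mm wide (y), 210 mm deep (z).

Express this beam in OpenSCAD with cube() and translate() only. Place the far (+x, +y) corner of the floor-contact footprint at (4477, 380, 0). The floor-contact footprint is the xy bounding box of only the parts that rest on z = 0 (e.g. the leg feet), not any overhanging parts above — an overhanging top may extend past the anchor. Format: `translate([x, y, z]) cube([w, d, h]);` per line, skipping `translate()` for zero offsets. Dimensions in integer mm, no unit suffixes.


translate([232, 240, 0]) cube([4245, 140, 210]);


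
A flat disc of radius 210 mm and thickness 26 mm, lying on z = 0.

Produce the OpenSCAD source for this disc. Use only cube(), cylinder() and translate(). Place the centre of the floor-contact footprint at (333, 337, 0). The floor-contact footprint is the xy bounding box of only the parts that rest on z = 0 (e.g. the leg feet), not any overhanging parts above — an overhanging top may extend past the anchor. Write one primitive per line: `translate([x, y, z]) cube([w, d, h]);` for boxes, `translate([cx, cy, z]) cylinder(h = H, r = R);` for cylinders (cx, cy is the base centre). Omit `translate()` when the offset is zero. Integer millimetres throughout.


translate([333, 337, 0]) cylinder(h = 26, r = 210);


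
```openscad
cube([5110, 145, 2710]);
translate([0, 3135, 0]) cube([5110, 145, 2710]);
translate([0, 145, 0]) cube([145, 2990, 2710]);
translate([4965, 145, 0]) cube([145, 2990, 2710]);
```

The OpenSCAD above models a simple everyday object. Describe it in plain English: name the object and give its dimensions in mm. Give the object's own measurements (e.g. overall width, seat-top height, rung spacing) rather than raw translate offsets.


The wall frame of a small rectangular building: four walls, each 2710 mm tall and 145 mm thick, enclosing a footprint 5110 mm (x) by 3280 mm (y) outside-to-outside, with no floor or roof. The front and back walls (the −y and +y sides) span the full width; the two side walls fit between them.


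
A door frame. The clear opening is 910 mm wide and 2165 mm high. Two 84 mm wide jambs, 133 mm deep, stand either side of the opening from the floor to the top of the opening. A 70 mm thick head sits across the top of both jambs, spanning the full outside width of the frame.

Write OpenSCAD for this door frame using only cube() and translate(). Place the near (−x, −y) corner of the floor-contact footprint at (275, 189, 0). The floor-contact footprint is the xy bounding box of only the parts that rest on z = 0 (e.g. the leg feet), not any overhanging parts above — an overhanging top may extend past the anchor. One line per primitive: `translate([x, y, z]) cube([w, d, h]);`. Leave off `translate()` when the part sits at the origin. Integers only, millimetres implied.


translate([275, 189, 0]) cube([84, 133, 2165]);
translate([1269, 189, 0]) cube([84, 133, 2165]);
translate([275, 189, 2165]) cube([1078, 133, 70]);


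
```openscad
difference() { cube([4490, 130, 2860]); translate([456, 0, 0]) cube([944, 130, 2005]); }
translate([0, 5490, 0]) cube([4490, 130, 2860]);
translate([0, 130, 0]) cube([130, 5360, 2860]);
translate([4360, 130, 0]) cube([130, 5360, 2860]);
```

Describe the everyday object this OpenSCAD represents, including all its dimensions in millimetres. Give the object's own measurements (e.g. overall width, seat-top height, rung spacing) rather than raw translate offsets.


A single room: four walls, each 2860 mm tall and 130 mm thick, enclosing an outside footprint 4490×5620 mm (x × y), no floor or roof. The front and back walls (−y and +y sides) run the full x-width; the side walls fit between their inner faces. A door opening 944 mm wide and 2005 mm tall is cut through the front wall from the floor up, its −x edge 456 mm from the wall's −x end.


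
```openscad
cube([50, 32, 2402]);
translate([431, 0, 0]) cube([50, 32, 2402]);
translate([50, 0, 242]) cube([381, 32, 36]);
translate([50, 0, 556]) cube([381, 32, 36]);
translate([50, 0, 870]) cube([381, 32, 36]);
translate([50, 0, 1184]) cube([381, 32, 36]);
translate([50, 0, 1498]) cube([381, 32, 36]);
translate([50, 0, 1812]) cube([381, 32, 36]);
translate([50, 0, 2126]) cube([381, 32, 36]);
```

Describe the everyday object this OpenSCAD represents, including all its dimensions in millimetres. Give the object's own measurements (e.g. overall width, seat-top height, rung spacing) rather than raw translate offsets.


A straight ladder. Two 50×32 mm vertical rails, 2402 mm tall, stand 481 mm apart (outside-to-outside) with their front faces coplanar on the −y side. 7 rungs, each 32 mm deep and 36 mm tall, span between the inner faces of the rails, front faces flush with the rails. The lowest rung's underside is at z = 242 mm and rungs are spaced 314 mm apart (underside to underside).


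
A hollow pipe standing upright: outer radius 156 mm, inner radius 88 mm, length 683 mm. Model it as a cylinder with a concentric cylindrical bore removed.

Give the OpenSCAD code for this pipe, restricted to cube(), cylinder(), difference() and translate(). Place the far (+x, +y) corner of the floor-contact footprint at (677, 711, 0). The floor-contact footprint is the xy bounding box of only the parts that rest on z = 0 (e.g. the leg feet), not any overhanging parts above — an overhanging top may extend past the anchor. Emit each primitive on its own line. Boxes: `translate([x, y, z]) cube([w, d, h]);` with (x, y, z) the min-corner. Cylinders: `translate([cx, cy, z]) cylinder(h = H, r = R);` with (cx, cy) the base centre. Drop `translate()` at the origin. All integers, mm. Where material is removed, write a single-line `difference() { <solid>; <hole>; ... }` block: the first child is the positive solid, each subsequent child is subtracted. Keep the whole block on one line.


difference() { translate([521, 555, 0]) cylinder(h = 683, r = 156); translate([521, 555, 0]) cylinder(h = 683, r = 88); }


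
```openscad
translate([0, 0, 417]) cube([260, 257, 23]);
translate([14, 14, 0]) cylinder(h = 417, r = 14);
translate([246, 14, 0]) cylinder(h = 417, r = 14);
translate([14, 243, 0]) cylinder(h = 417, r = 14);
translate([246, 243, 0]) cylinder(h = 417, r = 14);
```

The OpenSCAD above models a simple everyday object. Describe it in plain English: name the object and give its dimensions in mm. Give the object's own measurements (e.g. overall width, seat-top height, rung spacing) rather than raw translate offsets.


A four-legged stool. The seat is a 260×257×23 mm slab whose top surface is at z = 440 mm; four round legs, each 28 mm in diameter, run from the floor (z = 0) to the underside of the seat, each leg's axis is inset half a diameter from the nearest pair of seat edges (so the leg's bounding box is flush with the corner).


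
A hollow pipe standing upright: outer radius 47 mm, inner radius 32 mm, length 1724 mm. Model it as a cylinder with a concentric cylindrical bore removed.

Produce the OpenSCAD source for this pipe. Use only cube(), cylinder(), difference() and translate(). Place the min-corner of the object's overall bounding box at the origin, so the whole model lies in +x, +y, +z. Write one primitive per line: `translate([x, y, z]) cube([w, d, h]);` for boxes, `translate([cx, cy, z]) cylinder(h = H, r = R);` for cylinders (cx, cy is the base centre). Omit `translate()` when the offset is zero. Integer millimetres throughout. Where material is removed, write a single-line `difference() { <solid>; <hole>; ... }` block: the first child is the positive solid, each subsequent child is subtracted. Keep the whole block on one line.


difference() { translate([47, 47, 0]) cylinder(h = 1724, r = 47); translate([47, 47, 0]) cylinder(h = 1724, r = 32); }


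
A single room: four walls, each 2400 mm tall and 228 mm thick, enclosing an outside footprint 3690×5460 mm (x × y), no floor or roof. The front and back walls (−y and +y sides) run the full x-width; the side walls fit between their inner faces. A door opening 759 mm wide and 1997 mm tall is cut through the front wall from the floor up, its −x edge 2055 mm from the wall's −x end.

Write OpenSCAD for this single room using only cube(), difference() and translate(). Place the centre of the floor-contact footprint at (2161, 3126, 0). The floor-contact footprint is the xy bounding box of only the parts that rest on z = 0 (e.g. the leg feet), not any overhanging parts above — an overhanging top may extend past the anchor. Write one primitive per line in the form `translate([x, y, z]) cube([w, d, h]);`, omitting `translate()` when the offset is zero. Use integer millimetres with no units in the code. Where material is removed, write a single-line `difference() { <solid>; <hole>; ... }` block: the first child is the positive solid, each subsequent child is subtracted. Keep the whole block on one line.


difference() { translate([316, 396, 0]) cube([3690, 228, 2400]); translate([2371, 396, 0]) cube([759, 228, 1997]); }
translate([316, 5628, 0]) cube([3690, 228, 2400]);
translate([316, 624, 0]) cube([228, 5004, 2400]);
translate([3778, 624, 0]) cube([228, 5004, 2400]);


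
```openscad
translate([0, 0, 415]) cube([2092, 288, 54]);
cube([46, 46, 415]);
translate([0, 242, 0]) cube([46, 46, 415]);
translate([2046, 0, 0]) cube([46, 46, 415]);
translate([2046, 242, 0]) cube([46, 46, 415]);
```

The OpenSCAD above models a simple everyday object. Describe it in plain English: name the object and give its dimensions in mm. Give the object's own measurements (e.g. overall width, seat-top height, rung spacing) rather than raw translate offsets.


A bench: a 2092×288 mm seat slab, 54 mm thick, top at z = 469 mm, on four 46×46 mm square legs flush with the seat corners and standing on z = 0.


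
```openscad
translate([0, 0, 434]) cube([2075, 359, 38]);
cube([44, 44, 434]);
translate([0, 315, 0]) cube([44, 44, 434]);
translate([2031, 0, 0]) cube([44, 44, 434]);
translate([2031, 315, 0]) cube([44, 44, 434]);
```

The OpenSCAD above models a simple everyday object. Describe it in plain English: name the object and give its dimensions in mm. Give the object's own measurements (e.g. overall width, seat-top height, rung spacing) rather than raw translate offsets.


A long wooden bench with a 2075 mm (x) × 359 mm (y) seat, 38 mm thick, its top surface 472 mm above the floor. Four 44 mm square legs at the seat corners, flush with the edges, run from z = 0 to the seat underside.


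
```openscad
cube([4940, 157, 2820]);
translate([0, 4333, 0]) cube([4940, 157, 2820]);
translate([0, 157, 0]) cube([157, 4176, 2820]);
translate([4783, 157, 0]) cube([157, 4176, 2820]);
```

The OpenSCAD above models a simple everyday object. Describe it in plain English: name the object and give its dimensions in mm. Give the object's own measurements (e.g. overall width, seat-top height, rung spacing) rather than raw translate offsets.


The wall frame of a small rectangular building: four walls, each 2820 mm tall and 157 mm thick, enclosing a footprint 4940 mm (x) by 4490 mm (y) outside-to-outside, with no floor or roof. The front and back walls (the −y and +y sides) span the full width; the two side walls fit between them.


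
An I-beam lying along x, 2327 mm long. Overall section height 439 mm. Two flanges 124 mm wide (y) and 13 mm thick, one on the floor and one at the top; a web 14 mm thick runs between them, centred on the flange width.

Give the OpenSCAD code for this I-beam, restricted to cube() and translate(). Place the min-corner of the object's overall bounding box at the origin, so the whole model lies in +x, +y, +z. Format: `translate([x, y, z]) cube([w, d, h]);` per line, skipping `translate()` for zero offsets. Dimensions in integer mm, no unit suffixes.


cube([2327, 124, 13]);
translate([0, 55, 13]) cube([2327, 14, 413]);
translate([0, 0, 426]) cube([2327, 124, 13]);


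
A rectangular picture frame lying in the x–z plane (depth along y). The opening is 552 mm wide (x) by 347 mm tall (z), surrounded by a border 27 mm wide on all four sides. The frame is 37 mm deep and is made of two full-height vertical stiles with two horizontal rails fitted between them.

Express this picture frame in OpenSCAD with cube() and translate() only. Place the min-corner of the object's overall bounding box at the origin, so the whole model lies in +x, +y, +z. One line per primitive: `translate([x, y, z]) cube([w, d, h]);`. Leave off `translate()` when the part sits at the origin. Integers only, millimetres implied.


cube([27, 37, 401]);
translate([579, 0, 0]) cube([27, 37, 401]);
translate([27, 0, 0]) cube([552, 37, 27]);
translate([27, 0, 374]) cube([552, 37, 27]);


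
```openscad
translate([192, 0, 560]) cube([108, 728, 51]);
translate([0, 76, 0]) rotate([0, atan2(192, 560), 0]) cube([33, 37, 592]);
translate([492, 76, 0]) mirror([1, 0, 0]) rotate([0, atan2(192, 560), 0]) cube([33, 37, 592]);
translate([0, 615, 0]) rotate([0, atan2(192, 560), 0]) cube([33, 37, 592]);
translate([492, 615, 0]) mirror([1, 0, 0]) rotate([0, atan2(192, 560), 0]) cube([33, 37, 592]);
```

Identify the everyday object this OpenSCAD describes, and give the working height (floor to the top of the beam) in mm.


A sawhorse. The overall height is 611 mm.

A beam across two mirrored pairs of raked legs — a sawhorse. The beam's underside is at z = 560 (matching the legs' vertical rise in atan2(192, 560)) and the beam is 51 mm tall, so its top is at 560 + 51 = 611 mm. The raked legs top out at the beam's underside, so that is the highest point.


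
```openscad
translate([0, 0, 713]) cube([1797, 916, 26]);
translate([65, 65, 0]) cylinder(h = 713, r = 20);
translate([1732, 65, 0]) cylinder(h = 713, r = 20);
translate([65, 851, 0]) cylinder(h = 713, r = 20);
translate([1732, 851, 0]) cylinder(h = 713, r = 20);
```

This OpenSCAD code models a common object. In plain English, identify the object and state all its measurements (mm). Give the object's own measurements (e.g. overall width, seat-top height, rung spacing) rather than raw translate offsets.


A table: top 1797 mm (x) × 916 mm (y), 26 mm thick, upper face at z = 739 mm, on four round legs of 40 mm diameter, each leg's bounding box inset 45 mm from the nearest pair of top edges from z = 0 to the bottom of the top.


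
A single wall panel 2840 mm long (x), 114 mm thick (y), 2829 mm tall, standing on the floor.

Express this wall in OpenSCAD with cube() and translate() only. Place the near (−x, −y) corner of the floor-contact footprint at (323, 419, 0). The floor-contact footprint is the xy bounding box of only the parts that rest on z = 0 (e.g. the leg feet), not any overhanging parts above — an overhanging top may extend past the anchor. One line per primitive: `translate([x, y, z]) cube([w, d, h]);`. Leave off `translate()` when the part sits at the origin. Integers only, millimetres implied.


translate([323, 419, 0]) cube([2840, 114, 2829]);


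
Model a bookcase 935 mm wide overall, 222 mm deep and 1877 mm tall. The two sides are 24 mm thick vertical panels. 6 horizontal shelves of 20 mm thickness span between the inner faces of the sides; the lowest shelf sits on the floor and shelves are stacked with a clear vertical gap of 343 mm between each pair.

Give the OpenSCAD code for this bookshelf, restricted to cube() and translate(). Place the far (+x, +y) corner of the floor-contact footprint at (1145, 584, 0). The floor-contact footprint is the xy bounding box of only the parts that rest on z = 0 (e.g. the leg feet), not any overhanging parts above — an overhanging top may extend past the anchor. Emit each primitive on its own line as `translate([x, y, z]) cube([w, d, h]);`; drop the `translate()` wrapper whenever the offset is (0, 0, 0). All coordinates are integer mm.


translate([210, 362, 0]) cube([24, 222, 1877]);
translate([1121, 362, 0]) cube([24, 222, 1877]);
translate([234, 362, 0]) cube([887, 222, 20]);
translate([234, 362, 363]) cube([887, 222, 20]);
translate([234, 362, 726]) cube([887, 222, 20]);
translate([234, 362, 1089]) cube([887, 222, 20]);
translate([234, 362, 1452]) cube([887, 222, 20]);
translate([234, 362, 1815]) cube([887, 222, 20]);


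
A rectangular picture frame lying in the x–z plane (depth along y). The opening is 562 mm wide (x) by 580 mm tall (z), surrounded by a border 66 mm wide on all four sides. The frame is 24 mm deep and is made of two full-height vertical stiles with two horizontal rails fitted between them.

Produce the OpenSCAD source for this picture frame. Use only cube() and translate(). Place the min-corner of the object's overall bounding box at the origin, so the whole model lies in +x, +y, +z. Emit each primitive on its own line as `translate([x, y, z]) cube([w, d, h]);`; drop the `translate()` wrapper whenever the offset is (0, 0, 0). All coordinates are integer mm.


cube([66, 24, 712]);
translate([628, 0, 0]) cube([66, 24, 712]);
translate([66, 0, 0]) cube([562, 24, 66]);
translate([66, 0, 646]) cube([562, 24, 66]);


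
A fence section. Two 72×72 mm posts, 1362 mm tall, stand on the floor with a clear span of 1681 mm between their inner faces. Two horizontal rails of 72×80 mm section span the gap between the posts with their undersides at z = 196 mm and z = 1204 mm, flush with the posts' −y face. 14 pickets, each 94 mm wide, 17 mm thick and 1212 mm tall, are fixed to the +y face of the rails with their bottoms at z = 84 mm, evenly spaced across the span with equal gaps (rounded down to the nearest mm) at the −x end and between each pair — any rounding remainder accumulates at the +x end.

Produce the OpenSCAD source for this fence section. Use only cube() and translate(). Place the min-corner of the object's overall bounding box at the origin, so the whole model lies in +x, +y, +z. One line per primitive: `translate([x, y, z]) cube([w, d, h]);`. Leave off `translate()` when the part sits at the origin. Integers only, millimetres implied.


cube([72, 72, 1362]);
translate([1753, 0, 0]) cube([72, 72, 1362]);
translate([72, 0, 196]) cube([1681, 72, 80]);
translate([72, 0, 1204]) cube([1681, 72, 80]);
translate([96, 72, 84]) cube([94, 17, 1212]);
translate([214, 72, 84]) cube([94, 17, 1212]);
translate([332, 72, 84]) cube([94, 17, 1212]);
translate([450, 72, 84]) cube([94, 17, 1212]);
translate([568, 72, 84]) cube([94, 17, 1212]);
translate([686, 72, 84]) cube([94, 17, 1212]);
translate([804, 72, 84]) cube([94, 17, 1212]);
translate([922, 72, 84]) cube([94, 17, 1212]);
translate([1040, 72, 84]) cube([94, 17, 1212]);
translate([1158, 72, 84]) cube([94, 17, 1212]);
translate([1276, 72, 84]) cube([94, 17, 1212]);
translate([1394, 72, 84]) cube([94, 17, 1212]);
translate([1512, 72, 84]) cube([94, 17, 1212]);
translate([1630, 72, 84]) cube([94, 17, 1212]);
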